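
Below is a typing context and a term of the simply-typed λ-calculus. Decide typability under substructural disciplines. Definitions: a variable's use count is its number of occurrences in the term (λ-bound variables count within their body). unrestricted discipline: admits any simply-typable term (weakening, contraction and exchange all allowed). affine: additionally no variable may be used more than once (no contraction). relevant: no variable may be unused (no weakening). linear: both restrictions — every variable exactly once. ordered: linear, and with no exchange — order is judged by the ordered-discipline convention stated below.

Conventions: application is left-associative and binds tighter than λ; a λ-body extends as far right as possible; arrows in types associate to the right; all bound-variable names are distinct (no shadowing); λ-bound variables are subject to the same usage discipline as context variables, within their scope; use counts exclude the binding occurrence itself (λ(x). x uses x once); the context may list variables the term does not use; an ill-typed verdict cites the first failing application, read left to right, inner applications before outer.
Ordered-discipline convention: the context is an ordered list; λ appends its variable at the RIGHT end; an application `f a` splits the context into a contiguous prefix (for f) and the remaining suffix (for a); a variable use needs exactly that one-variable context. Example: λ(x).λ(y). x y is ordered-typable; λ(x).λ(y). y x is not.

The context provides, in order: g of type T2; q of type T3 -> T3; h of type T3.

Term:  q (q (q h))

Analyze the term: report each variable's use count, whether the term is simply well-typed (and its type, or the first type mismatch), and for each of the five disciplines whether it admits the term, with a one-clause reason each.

variable uses: g=0; q=3; h=1
left-to-right use order: q, q, q, h
typing: well-typed at T3
ordered: ✗ — repeated use of q ×3; g never used (weakening)
linear: ✗ — repeated use of q ×3; g never used (weakening)
affine: ✗ — repeated use of q ×3
relevant: ✗ — g never used (weakening)
unrestricted: ✓ — type-checks (T3) and nothing is barred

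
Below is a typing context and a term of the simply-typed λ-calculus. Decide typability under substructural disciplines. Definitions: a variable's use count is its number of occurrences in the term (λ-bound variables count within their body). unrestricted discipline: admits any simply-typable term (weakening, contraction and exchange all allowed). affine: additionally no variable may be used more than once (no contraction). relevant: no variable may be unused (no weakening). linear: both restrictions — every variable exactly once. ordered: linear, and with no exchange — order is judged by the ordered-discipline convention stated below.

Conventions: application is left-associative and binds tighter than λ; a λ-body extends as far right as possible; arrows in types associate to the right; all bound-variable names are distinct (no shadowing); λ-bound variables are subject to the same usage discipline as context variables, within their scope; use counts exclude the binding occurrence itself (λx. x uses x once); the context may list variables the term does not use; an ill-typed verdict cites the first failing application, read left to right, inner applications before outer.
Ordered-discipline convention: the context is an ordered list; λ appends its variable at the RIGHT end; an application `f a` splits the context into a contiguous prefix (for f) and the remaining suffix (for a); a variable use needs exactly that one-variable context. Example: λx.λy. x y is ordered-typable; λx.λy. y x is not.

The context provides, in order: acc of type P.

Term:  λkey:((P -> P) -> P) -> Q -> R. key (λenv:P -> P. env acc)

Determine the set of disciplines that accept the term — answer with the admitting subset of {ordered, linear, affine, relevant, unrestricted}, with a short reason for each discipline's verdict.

admitted by: linear, affine, relevant, unrestricted
variable uses: acc: 1, key (bound): 1, env (bound): 1
uses in reading order: key, env, acc
typing: well-typed at (((P -> P) -> P) -> Q -> R) -> Q -> R
ordered: ✗, no contiguous prefix/suffix split fits key, env, acc
linear: ✓, acc, key, env: one use apiece
affine: ✓, none of acc, key, env used more than once
relevant: ✓, at least one use each (acc, key, env)
unrestricted: ✓, well-typed at (((P -> P) -> P) -> Q -> R) -> Q -> R; no restrictions here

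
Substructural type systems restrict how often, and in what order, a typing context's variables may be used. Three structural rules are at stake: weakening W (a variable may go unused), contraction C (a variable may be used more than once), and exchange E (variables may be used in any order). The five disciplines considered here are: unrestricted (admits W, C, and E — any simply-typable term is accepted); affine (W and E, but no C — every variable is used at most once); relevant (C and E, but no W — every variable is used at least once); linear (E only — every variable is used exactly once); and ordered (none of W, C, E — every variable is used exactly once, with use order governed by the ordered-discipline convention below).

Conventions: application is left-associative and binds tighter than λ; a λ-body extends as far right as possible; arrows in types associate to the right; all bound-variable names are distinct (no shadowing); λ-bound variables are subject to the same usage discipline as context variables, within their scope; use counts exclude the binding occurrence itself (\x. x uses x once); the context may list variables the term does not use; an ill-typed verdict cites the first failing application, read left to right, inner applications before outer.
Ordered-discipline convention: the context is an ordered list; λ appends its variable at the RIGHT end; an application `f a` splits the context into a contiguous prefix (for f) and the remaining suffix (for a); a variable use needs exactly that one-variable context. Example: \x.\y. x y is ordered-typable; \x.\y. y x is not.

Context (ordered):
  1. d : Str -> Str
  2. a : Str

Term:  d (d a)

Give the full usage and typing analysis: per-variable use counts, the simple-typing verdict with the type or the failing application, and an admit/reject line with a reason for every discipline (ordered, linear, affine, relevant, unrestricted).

use counts: d: 2×, a: 1×
left-to-right use order: d, d, a
typing: ✓ — Str
ordered: ✗ — d ×2 used more than once (contraction)
linear: ✗ — d ×2 used more than once (contraction)
affine: ✗ — d ×2 used more than once (contraction)
relevant: ✓ — d, a: all used, weakening unneeded
unrestricted: ✓ — simply typable at Str; W, C, E all held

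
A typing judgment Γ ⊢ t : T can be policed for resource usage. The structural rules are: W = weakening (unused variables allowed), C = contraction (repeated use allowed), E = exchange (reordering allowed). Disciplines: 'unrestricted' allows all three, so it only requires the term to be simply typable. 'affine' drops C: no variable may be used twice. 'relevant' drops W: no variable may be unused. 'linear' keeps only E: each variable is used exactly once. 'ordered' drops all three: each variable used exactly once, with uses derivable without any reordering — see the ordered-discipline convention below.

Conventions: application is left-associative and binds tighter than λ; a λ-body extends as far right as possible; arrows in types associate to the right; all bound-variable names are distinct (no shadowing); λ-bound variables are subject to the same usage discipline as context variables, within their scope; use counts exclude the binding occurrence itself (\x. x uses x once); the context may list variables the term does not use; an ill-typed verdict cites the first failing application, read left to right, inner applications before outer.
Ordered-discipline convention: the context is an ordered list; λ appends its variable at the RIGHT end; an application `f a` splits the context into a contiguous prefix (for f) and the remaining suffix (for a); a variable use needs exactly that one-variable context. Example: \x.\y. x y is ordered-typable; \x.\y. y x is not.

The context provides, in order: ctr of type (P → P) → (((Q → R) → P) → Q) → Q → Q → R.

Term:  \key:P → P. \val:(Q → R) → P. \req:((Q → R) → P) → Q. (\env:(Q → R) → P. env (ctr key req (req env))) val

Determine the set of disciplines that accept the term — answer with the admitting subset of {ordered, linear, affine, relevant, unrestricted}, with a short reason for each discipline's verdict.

admitted in: relevant, unrestricted
variable uses: ctr=1; key (λ-bound)=1; val (λ-bound)=1; req (λ-bound)=2; env (λ-bound)=2
uses in reading order: env, ctr, key, req, req, env, val
typing: well-typed at (P → P) → ((Q → R) → P) → (((Q → R) → P) → Q) → P
ordered: ✗ — req ×2, env ×2 used more than once (contraction)
linear: ✗ — req ×2, env ×2 used more than once (contraction)
affine: ✗ — req ×2, env ×2 used more than once (contraction)
relevant: ✓ — at least one use each (ctr, key, val, req, env)
unrestricted: ✓ — type-checks ((P → P) → ((Q → R) → P) → (((Q → R) → P) → Q) → P) and nothing is barred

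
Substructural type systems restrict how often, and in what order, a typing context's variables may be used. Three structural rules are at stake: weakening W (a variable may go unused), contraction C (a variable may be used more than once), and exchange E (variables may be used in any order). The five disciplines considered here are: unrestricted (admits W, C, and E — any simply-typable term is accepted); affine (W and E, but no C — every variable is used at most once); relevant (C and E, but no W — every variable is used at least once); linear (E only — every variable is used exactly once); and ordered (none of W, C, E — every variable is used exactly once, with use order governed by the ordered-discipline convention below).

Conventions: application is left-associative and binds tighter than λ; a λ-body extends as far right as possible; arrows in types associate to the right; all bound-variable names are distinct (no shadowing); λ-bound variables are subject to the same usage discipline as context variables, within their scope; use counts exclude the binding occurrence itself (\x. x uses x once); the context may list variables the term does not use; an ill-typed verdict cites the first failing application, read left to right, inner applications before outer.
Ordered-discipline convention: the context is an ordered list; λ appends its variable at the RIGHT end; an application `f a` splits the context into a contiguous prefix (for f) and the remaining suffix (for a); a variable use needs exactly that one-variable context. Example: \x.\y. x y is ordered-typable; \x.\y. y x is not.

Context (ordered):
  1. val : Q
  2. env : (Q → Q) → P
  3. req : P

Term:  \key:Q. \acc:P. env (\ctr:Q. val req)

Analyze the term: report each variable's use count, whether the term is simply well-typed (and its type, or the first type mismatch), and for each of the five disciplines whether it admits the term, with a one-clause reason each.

use counts: val=1; env=1; req=1; key (λ-bound)=0; acc (λ-bound)=0; ctr (λ-bound)=0
order of uses: env, val, req
typing: ill-typed: applying a non-function (Q)
ordered ✗ (a type mismatch blocks all five)
linear ✗ (the type mismatch rejects it)
affine ✗ (not simply typable)
relevant ✗ (fails simple typing)
unrestricted ✗ (a type mismatch blocks all five)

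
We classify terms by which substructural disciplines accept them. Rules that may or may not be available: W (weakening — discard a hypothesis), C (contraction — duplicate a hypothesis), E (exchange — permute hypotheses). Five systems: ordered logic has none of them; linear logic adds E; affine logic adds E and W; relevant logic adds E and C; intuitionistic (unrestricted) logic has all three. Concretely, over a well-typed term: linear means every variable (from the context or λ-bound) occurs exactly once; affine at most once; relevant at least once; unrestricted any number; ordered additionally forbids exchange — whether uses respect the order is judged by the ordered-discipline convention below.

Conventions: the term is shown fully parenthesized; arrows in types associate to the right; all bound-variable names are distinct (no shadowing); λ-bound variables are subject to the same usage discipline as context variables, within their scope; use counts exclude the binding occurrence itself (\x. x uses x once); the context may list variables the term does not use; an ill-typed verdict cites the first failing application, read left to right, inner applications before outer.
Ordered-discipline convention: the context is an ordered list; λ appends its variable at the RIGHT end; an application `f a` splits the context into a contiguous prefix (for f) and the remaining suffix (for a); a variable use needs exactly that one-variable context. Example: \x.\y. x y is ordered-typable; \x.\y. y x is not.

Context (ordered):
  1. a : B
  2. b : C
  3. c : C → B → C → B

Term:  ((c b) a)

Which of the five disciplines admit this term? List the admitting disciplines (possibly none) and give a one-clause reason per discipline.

admitting disciplines: linear, affine, relevant, unrestricted
variable uses: a=1, b=1, c=1
order of uses: c, b, a
typing: well-typed — term : C → B
ordered: ✗, no contiguous prefix/suffix split fits c, b, a
linear: ✓, single use per variable (a, b, c)
affine: ✓, none of a, b, c used more than once
relevant: ✓, none of a, b, c goes unused
unrestricted: ✓, well-typed at C → B; no restrictions here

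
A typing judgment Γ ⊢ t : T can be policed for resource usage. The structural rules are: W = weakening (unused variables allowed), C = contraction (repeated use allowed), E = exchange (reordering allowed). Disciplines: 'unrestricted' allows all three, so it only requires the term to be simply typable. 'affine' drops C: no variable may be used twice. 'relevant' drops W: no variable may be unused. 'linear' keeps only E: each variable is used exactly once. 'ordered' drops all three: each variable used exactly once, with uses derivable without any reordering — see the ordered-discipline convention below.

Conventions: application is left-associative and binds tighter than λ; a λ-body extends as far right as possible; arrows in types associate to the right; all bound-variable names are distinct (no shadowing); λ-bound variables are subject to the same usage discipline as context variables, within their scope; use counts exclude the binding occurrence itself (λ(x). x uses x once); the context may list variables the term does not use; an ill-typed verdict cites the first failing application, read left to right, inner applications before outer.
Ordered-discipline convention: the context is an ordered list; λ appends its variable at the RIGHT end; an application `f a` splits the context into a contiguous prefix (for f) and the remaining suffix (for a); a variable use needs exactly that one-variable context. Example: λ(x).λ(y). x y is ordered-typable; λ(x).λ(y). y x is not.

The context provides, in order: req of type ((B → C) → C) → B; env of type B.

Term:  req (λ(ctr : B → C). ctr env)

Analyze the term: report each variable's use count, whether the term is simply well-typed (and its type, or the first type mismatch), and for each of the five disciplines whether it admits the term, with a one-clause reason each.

counts: req=1, env=1, ctr (λ-bound)=1
use order (left to right): req, ctr, env
typing: the term checks, with type B
ordered ✗ (needs exchange: uses follow req, ctr, env)
linear ✓ (req, env, ctr: one use apiece)
affine ✓ (no duplicate uses among req, env, ctr)
relevant ✓ (every one of req, env, ctr appears)
unrestricted ✓ (type-checks (B) and nothing is barred)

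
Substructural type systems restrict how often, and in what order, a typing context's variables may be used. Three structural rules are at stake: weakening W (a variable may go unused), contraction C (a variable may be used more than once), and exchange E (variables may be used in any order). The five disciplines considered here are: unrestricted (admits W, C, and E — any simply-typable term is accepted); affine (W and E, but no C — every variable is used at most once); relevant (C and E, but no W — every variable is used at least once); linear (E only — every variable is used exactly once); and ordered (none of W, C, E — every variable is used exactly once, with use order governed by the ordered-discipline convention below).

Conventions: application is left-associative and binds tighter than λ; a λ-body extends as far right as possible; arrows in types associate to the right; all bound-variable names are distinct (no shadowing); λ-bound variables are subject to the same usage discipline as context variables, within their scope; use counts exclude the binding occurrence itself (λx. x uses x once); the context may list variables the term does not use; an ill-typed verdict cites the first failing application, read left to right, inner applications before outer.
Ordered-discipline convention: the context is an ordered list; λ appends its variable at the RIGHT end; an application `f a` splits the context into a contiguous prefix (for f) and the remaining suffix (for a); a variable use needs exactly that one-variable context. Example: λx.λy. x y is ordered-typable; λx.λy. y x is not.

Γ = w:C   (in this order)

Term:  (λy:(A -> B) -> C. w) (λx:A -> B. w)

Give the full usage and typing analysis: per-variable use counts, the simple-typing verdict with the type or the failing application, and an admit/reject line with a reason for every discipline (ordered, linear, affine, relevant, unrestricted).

usage: w ×2, y (λ-bound) ×0, x (λ-bound) ×0
left-to-right use order: w, w
typing: well-typed at C
ordered: ✗ — w ×2 used more than once (contraction); y, x left unused
linear: ✗ — w ×2 used more than once (contraction); y, x left unused
affine: ✗ — w ×2 used more than once (contraction)
relevant: ✗ — y, x left unused
unrestricted: ✓ — well-typed at C; no restrictions here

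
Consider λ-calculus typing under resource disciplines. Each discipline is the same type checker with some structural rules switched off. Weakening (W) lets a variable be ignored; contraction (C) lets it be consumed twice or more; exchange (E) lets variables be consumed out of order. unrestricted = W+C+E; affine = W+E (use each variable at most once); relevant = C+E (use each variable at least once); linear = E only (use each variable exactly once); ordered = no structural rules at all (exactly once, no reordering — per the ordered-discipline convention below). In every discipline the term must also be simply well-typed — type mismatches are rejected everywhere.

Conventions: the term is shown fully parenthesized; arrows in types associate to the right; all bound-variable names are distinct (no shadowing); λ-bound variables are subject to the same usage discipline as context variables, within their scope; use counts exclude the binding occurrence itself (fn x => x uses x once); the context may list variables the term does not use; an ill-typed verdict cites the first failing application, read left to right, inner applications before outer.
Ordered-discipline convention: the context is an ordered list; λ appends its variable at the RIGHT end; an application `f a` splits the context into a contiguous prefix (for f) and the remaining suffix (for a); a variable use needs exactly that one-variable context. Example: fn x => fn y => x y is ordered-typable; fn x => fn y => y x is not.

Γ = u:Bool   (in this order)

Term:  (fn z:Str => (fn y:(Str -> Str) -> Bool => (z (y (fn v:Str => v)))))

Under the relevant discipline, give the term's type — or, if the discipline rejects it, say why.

not well-typed under relevant — not simply typable
counts: u: 0×, z [bound]: 1×, y [bound]: 1×, v [bound]: 1×
use order (left to right): z, y, v
typing: ill-typed: can't apply a value of type Str
summary: ordered ✗ | linear ✗ | affine ✗ | relevant ✗ | unrestricted ✗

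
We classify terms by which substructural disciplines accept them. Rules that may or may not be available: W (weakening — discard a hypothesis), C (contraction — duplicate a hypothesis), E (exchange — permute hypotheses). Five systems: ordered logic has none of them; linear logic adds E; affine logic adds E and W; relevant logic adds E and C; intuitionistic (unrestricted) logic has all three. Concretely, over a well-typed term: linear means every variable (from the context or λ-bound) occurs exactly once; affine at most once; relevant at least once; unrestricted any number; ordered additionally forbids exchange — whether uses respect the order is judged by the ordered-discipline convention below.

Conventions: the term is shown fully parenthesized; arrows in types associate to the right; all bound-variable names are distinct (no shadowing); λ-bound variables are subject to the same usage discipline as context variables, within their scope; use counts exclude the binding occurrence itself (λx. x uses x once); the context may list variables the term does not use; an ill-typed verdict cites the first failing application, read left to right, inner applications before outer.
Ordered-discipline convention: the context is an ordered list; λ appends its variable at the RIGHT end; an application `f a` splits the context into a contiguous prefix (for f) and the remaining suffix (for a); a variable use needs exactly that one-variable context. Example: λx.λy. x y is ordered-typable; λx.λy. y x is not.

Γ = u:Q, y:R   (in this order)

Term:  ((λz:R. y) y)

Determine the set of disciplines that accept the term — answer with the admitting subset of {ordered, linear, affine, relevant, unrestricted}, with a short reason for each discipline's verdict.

admitted in: unrestricted
variable uses: u: 0, y: 2, z [bound]: 0
use order (left to right): y, y
typing: the term checks, with type R
ordered: ✗, y ×2 used more than once (contraction); u, z left unused
linear: ✗, y ×2 used more than once (contraction); u, z left unused
affine: ✗, y ×2 used more than once (contraction)
relevant: ✗, u, z left unused
unrestricted: ✓, type-checks (R) and nothing is barred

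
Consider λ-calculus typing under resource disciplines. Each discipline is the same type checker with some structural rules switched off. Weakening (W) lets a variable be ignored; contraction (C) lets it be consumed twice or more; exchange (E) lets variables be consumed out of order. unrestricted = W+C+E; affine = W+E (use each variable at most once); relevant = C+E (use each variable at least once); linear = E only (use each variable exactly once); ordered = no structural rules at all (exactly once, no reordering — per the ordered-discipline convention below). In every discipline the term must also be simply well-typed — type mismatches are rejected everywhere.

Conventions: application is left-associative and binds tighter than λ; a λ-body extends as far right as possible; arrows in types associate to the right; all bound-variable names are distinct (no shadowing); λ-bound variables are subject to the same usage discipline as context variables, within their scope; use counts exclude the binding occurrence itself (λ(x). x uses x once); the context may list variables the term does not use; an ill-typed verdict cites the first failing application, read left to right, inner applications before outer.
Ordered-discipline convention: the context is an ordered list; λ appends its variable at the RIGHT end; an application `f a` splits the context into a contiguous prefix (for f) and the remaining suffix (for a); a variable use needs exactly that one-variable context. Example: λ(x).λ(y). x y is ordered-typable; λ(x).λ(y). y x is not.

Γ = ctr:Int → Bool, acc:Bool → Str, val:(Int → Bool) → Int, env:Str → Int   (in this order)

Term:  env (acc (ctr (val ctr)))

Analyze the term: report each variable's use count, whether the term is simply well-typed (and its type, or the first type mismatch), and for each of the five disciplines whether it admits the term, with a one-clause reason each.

usage: ctr: 2; acc: 1; val: 1; env: 1
use order (left to right): env, acc, ctr, val, ctr
typing: well-typed at Int
ordered ✗ (repeated use of ctr ×2)
linear ✗ (repeated use of ctr ×2)
affine ✗ (repeated use of ctr ×2)
relevant ✓ (none of ctr, acc, val, env goes unused)
unrestricted ✓ (simply typable at Int; W, C, E all held)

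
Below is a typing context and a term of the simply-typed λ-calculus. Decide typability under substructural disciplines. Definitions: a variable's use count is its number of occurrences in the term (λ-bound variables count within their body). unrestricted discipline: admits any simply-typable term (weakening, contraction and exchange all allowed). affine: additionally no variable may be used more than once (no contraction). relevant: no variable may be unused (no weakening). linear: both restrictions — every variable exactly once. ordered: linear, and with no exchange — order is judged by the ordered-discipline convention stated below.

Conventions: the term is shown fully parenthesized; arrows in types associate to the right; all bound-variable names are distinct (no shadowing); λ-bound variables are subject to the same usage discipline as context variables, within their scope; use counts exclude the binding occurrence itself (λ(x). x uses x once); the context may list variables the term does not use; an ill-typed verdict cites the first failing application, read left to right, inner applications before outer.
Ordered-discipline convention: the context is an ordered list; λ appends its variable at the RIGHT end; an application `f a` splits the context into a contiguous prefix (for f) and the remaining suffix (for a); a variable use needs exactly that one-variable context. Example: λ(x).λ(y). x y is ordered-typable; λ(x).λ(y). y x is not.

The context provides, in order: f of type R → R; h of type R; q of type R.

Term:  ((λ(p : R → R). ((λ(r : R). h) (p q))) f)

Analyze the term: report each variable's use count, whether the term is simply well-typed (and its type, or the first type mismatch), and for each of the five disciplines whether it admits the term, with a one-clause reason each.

variable uses: f ×1; h ×1; q ×1; p [bound] ×1; r [bound] ×0
order of uses: h, p, q, f
typing: well-typed at R
ordered ✗ (r left unused)
linear ✗ (r left unused)
affine ✓ (no duplicate uses among f, h, q, p, r)
relevant ✗ (r left unused)
unrestricted ✓ (simply typable at R; W, C, E all held)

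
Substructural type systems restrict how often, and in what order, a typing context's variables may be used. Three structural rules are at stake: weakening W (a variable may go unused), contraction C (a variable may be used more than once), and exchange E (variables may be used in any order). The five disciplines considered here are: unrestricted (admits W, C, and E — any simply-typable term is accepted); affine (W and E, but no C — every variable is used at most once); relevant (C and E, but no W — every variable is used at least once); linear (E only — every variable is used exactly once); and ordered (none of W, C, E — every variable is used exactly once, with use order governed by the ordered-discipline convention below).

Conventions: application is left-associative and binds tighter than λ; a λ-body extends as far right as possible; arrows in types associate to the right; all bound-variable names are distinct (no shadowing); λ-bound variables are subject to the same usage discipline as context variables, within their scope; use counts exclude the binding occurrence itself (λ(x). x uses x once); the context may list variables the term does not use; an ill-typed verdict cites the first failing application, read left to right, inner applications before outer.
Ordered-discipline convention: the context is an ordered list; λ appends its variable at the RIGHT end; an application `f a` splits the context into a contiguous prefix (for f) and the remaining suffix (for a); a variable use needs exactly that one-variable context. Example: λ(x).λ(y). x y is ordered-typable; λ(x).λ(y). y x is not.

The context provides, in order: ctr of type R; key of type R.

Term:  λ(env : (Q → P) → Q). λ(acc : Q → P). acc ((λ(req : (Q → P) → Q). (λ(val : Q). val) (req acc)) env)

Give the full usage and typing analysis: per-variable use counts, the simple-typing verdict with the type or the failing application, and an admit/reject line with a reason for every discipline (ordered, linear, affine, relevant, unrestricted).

variable uses: ctr: 0×; key: 0×; env (bound): 1×; acc (bound): 2×; req (bound): 1×; val (bound): 1×
left-to-right use order: acc, val, req, acc, env
typing: the term checks, with type ((Q → P) → Q) → (Q → P) → P
ordered: ✗, uses contraction: acc ×2; ctr, key never used (weakening)
linear: ✗, uses contraction: acc ×2; ctr, key never used (weakening)
affine: ✗, uses contraction: acc ×2
relevant: ✗, ctr, key never used (weakening)
unrestricted: ✓, well-typed at ((Q → P) → Q) → (Q → P) → P; no restrictions here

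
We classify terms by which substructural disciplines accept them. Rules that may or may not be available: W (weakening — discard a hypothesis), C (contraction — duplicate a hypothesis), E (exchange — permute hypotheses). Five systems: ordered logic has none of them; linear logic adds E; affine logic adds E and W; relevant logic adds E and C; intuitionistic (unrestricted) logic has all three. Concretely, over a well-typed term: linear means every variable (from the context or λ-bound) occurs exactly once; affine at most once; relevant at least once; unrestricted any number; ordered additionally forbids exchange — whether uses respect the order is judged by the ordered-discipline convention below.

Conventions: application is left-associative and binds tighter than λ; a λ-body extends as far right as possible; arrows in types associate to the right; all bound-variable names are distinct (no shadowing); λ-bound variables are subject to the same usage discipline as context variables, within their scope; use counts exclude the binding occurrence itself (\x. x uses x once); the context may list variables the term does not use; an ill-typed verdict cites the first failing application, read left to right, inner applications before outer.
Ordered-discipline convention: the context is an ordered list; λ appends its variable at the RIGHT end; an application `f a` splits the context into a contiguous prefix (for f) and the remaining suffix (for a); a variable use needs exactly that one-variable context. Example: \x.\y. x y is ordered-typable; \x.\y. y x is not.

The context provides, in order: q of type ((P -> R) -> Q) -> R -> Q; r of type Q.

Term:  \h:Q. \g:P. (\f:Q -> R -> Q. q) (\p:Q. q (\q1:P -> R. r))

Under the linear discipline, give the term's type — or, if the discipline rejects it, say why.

not well-typed under linear — needs contraction — q ×2; h, g, f, p, q1 left unused
counts: q=2, r=1, h (bound)=0, g (bound)=0, f (bound)=0, p (bound)=0, q1 (bound)=0
left-to-right use order: q, q, r
typing: ✓ — Q -> P -> ((P -> R) -> Q) -> R -> Q
all disciplines: ordered ✗; linear ✗; affine ✗; relevant ✗; unrestricted ✓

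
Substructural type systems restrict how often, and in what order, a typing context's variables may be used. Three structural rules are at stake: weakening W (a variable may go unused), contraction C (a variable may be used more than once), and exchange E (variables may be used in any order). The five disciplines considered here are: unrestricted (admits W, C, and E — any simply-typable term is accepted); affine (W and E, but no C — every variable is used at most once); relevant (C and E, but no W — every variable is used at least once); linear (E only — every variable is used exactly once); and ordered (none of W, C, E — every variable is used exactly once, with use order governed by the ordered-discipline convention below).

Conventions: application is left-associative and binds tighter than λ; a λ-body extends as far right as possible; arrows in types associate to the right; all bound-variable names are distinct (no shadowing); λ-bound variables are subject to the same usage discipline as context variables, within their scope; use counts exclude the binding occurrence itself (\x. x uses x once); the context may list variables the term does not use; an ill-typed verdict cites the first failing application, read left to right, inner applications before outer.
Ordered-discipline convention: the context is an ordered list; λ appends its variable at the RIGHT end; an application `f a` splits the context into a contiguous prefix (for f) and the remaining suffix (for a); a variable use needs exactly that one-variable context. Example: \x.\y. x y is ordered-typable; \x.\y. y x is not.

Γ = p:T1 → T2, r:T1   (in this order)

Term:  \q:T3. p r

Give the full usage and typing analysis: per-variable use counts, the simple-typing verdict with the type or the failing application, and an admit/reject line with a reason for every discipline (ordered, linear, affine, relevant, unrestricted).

usage: p: 1, r: 1, q [bound]: 0
uses in reading order: p, r
typing: ✓ — T3 → T2
ordered ✗ (q left unused)
linear ✗ (q left unused)
affine ✓ (at most one use each (p, r, q))
relevant ✗ (q left unused)
unrestricted ✓ (simply typable at T3 → T2; W, C, E all held)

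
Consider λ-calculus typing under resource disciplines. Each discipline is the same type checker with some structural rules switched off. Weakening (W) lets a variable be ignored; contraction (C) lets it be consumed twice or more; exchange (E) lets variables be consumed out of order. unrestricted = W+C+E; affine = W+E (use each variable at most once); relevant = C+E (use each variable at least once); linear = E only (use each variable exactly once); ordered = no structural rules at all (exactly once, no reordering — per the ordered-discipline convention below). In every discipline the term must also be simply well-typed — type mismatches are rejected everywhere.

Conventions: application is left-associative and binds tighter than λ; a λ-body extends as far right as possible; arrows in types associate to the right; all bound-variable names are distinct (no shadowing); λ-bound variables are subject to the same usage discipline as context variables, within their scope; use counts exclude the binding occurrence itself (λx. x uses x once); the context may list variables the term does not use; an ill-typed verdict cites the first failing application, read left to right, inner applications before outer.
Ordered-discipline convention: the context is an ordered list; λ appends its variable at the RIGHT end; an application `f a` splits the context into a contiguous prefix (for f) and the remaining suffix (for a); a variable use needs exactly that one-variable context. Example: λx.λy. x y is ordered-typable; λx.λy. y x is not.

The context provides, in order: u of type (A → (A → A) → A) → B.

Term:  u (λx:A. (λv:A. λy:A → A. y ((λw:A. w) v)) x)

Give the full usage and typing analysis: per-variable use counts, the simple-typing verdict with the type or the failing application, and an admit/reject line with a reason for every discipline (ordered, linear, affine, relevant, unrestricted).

use counts: u=1, x (bound)=1, v (bound)=1, y (bound)=1, w (bound)=1
order of uses: u, y, w, v, x
typing: well-typed at B
ordered ✗ (no contiguous prefix/suffix split fits u, y, w, v, x)
linear ✓ (single use per variable (u, x, v, y, w))
affine ✓ (u, x, v, y, w: no repeats, contraction unneeded)
relevant ✓ (every one of u, x, v, y, w appears)
unrestricted ✓ (well-typed at B; no restrictions here)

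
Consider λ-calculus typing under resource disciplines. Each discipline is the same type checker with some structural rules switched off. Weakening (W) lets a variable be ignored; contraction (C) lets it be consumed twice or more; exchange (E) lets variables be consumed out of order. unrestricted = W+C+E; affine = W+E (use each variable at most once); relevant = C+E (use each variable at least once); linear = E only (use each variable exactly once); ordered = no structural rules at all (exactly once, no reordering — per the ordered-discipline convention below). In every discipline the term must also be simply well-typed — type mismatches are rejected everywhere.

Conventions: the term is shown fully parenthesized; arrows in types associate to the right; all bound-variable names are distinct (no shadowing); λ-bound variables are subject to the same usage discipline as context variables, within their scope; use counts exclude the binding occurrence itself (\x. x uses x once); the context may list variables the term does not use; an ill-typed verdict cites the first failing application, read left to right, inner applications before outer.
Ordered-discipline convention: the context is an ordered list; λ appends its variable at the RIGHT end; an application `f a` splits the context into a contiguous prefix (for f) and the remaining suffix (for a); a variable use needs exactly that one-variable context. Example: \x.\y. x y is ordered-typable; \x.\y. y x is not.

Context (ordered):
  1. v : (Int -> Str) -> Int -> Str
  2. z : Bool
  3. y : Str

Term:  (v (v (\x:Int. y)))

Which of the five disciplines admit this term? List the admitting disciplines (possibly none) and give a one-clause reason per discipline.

accepted by: unrestricted
use counts: v ×2; z ×0; y ×1; x [bound] ×0
use order (left to right): v, v, y
typing: well-typed at Int -> Str
ordered ✗ (repeated use of v ×2; needs weakening: z, x unused)
linear ✗ (repeated use of v ×2; needs weakening: z, x unused)
affine ✗ (repeated use of v ×2)
relevant ✗ (needs weakening: z, x unused)
unrestricted ✓ (simply typable at Int -> Str; W, C, E all held)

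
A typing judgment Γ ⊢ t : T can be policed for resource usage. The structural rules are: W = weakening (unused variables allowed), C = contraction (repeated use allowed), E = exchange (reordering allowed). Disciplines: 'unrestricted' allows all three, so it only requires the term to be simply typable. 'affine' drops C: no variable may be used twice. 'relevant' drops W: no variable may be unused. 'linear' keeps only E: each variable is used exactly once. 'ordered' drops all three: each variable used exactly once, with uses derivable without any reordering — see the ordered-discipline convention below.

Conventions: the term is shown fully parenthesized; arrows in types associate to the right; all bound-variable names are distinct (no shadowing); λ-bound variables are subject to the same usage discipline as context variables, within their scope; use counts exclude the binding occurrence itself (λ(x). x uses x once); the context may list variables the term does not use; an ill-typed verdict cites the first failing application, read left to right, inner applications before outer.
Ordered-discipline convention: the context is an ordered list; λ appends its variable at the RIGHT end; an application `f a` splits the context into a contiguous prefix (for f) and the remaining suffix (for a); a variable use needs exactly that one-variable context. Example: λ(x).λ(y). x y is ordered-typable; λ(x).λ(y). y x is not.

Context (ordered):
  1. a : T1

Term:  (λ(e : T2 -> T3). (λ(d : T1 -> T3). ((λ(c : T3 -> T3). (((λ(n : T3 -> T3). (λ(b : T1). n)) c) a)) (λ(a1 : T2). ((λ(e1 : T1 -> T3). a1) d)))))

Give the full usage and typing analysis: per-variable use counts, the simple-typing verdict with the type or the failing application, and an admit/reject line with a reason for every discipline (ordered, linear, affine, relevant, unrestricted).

counts: a: 1×; e (bound): 0×; d (bound): 1×; c (bound): 1×; n (bound): 1×; b (bound): 0×; a1 (bound): 1×; e1 (bound): 0×
order of uses: n, c, a, a1, d
typing: ill-typed: an argument T2 -> T2 mismatches the expected T3 -> T3
ordered: ✗ — the type mismatch rejects it
linear: ✗ — not simply typable
affine: ✗ — fails simple typing
relevant: ✗ — a type mismatch blocks all five
unrestricted: ✗ — the type mismatch rejects it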